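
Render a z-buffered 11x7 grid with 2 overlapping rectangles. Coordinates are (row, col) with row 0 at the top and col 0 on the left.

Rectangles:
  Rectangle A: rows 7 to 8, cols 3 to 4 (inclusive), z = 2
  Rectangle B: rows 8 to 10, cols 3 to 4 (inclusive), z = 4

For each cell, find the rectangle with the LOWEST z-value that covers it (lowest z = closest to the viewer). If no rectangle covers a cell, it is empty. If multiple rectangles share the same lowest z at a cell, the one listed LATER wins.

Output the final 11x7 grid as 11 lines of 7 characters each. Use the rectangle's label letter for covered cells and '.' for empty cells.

.......
.......
.......
.......
.......
.......
.......
...AA..
...AA..
...BB..
...BB..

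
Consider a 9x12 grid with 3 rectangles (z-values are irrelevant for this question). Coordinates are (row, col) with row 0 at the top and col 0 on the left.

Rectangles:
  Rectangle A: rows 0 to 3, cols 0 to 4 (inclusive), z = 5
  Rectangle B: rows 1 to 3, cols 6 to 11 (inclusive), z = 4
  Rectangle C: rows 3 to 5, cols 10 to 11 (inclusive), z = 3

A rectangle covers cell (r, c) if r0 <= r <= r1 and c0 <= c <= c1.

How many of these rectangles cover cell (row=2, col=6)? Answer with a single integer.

Check cell (2,6):
  A: rows 0-3 cols 0-4 -> outside (col miss)
  B: rows 1-3 cols 6-11 -> covers
  C: rows 3-5 cols 10-11 -> outside (row miss)
Count covering = 1

Answer: 1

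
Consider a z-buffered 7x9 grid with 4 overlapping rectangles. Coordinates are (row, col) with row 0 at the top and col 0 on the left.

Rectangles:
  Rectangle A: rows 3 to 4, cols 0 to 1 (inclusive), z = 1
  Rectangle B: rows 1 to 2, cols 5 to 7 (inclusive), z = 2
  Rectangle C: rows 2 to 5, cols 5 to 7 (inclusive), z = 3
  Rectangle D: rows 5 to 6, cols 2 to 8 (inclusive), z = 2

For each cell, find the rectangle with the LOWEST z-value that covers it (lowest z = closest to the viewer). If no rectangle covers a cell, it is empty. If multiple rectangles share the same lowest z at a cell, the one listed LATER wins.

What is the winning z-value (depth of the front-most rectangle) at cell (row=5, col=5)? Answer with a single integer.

Answer: 2

Derivation:
Check cell (5,5):
  A: rows 3-4 cols 0-1 -> outside (row miss)
  B: rows 1-2 cols 5-7 -> outside (row miss)
  C: rows 2-5 cols 5-7 z=3 -> covers; best now C (z=3)
  D: rows 5-6 cols 2-8 z=2 -> covers; best now D (z=2)
Winner: D at z=2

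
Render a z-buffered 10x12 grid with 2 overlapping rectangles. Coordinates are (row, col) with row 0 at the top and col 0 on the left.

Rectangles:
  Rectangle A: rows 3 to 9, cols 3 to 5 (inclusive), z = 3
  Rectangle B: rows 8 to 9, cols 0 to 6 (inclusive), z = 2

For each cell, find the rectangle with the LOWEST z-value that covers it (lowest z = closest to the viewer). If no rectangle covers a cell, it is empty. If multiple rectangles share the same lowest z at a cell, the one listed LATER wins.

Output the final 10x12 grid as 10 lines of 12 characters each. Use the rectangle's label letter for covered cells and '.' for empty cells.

............
............
............
...AAA......
...AAA......
...AAA......
...AAA......
...AAA......
BBBBBBB.....
BBBBBBB.....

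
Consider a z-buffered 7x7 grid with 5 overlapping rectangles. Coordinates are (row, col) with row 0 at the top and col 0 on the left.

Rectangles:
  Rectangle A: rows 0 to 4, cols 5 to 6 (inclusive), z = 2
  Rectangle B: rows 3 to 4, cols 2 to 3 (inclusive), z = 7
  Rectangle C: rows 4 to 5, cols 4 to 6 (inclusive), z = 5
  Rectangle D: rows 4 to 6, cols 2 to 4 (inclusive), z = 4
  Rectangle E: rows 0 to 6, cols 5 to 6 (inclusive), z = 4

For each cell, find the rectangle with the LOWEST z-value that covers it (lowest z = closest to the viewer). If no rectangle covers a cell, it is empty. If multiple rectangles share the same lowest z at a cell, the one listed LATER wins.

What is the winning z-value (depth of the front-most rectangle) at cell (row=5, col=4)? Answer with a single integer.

Answer: 4

Derivation:
Check cell (5,4):
  A: rows 0-4 cols 5-6 -> outside (row miss)
  B: rows 3-4 cols 2-3 -> outside (row miss)
  C: rows 4-5 cols 4-6 z=5 -> covers; best now C (z=5)
  D: rows 4-6 cols 2-4 z=4 -> covers; best now D (z=4)
  E: rows 0-6 cols 5-6 -> outside (col miss)
Winner: D at z=4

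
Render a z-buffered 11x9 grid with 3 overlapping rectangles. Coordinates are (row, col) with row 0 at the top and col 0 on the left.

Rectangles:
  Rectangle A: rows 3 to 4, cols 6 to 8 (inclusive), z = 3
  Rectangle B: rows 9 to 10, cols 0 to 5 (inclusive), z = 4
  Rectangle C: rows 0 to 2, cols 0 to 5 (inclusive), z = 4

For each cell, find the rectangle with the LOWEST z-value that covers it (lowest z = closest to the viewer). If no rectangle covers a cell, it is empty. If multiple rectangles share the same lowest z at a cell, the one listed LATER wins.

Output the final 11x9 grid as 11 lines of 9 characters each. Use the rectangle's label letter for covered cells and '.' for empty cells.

CCCCCC...
CCCCCC...
CCCCCC...
......AAA
......AAA
.........
.........
.........
.........
BBBBBB...
BBBBBB...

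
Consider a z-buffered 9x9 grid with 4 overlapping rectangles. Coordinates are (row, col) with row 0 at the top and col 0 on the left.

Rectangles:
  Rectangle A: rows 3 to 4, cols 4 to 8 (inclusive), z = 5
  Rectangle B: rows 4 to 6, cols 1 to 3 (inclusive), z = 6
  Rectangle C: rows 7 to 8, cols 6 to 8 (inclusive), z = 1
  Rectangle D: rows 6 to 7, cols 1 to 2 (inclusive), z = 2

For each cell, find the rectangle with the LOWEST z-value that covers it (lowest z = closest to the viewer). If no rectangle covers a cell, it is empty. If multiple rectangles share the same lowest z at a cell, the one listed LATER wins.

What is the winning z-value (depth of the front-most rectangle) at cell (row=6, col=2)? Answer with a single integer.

Check cell (6,2):
  A: rows 3-4 cols 4-8 -> outside (row miss)
  B: rows 4-6 cols 1-3 z=6 -> covers; best now B (z=6)
  C: rows 7-8 cols 6-8 -> outside (row miss)
  D: rows 6-7 cols 1-2 z=2 -> covers; best now D (z=2)
Winner: D at z=2

Answer: 2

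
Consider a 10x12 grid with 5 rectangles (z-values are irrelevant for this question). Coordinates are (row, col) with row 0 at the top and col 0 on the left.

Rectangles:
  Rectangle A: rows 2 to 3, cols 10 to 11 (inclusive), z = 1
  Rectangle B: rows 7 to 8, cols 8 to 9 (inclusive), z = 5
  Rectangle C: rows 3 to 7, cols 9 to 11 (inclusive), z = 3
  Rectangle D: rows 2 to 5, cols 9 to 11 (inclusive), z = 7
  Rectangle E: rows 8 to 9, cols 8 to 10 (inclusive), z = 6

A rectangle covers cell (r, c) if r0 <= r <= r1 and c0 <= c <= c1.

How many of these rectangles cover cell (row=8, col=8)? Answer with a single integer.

Check cell (8,8):
  A: rows 2-3 cols 10-11 -> outside (row miss)
  B: rows 7-8 cols 8-9 -> covers
  C: rows 3-7 cols 9-11 -> outside (row miss)
  D: rows 2-5 cols 9-11 -> outside (row miss)
  E: rows 8-9 cols 8-10 -> covers
Count covering = 2

Answer: 2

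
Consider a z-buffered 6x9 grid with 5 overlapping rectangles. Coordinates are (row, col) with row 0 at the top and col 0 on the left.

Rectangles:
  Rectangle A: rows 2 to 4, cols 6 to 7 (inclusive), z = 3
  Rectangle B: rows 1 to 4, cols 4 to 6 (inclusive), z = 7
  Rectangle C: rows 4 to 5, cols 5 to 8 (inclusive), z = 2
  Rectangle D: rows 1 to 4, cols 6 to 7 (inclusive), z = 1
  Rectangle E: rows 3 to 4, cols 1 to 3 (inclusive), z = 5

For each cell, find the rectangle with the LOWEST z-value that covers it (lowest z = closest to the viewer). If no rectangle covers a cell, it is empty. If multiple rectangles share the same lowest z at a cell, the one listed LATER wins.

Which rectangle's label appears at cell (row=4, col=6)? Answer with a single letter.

Check cell (4,6):
  A: rows 2-4 cols 6-7 z=3 -> covers; best now A (z=3)
  B: rows 1-4 cols 4-6 z=7 -> covers; best now A (z=3)
  C: rows 4-5 cols 5-8 z=2 -> covers; best now C (z=2)
  D: rows 1-4 cols 6-7 z=1 -> covers; best now D (z=1)
  E: rows 3-4 cols 1-3 -> outside (col miss)
Winner: D at z=1

Answer: D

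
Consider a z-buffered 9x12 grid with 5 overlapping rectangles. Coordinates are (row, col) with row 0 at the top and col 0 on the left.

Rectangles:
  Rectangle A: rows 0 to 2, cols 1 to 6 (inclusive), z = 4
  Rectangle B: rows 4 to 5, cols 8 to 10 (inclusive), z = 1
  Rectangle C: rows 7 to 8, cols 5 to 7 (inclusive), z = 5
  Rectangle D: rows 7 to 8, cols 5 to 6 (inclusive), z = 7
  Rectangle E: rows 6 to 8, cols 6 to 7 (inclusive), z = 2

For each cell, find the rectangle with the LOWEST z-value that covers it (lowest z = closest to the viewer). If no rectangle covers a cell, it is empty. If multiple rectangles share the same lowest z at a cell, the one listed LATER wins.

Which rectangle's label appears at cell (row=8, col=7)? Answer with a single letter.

Answer: E

Derivation:
Check cell (8,7):
  A: rows 0-2 cols 1-6 -> outside (row miss)
  B: rows 4-5 cols 8-10 -> outside (row miss)
  C: rows 7-8 cols 5-7 z=5 -> covers; best now C (z=5)
  D: rows 7-8 cols 5-6 -> outside (col miss)
  E: rows 6-8 cols 6-7 z=2 -> covers; best now E (z=2)
Winner: E at z=2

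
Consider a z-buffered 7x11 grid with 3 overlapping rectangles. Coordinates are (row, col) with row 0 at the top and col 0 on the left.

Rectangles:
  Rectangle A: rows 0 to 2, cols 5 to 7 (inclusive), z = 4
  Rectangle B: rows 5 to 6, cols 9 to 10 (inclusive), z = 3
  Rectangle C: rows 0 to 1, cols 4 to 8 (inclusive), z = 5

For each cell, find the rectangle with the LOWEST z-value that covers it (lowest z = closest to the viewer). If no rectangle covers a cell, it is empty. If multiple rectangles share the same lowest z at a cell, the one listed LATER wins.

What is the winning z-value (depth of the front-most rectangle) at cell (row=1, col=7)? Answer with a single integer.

Answer: 4

Derivation:
Check cell (1,7):
  A: rows 0-2 cols 5-7 z=4 -> covers; best now A (z=4)
  B: rows 5-6 cols 9-10 -> outside (row miss)
  C: rows 0-1 cols 4-8 z=5 -> covers; best now A (z=4)
Winner: A at z=4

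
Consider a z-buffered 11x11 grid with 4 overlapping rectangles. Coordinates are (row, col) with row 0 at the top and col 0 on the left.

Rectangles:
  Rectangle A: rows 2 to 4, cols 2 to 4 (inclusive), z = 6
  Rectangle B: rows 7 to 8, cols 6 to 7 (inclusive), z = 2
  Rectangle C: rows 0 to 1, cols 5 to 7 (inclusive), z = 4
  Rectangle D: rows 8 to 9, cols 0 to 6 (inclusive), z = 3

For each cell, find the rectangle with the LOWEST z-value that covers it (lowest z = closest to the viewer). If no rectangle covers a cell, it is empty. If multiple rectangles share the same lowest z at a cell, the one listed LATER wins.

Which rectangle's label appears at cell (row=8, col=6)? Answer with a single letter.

Answer: B

Derivation:
Check cell (8,6):
  A: rows 2-4 cols 2-4 -> outside (row miss)
  B: rows 7-8 cols 6-7 z=2 -> covers; best now B (z=2)
  C: rows 0-1 cols 5-7 -> outside (row miss)
  D: rows 8-9 cols 0-6 z=3 -> covers; best now B (z=2)
Winner: B at z=2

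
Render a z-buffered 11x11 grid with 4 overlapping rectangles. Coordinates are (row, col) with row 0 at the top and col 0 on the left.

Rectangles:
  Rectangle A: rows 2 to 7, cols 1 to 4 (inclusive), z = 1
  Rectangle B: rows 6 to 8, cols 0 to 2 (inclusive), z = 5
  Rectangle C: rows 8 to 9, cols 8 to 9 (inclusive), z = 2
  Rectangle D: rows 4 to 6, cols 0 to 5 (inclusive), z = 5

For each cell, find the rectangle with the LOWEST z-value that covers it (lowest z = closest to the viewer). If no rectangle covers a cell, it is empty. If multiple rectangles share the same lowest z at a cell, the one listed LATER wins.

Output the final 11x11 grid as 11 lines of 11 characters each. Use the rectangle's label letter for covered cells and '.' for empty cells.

...........
...........
.AAAA......
.AAAA......
DAAAAD.....
DAAAAD.....
DAAAAD.....
BAAAA......
BBB.....CC.
........CC.
...........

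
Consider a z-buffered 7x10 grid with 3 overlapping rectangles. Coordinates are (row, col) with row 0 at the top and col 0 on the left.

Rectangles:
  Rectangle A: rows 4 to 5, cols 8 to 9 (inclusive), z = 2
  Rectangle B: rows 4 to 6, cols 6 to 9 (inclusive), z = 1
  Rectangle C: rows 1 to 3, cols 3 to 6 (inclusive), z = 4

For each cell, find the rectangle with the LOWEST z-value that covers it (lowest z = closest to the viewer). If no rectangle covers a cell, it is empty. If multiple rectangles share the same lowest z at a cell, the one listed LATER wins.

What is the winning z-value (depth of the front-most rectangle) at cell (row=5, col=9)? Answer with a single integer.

Check cell (5,9):
  A: rows 4-5 cols 8-9 z=2 -> covers; best now A (z=2)
  B: rows 4-6 cols 6-9 z=1 -> covers; best now B (z=1)
  C: rows 1-3 cols 3-6 -> outside (row miss)
Winner: B at z=1

Answer: 1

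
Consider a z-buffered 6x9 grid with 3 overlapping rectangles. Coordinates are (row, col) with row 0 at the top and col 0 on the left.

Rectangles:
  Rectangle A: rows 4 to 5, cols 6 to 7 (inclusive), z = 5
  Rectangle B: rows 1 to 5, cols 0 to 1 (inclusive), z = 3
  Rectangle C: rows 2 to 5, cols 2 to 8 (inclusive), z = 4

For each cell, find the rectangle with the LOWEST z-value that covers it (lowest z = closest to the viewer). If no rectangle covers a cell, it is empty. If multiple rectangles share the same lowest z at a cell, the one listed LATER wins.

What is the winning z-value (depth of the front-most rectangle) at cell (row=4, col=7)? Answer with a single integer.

Check cell (4,7):
  A: rows 4-5 cols 6-7 z=5 -> covers; best now A (z=5)
  B: rows 1-5 cols 0-1 -> outside (col miss)
  C: rows 2-5 cols 2-8 z=4 -> covers; best now C (z=4)
Winner: C at z=4

Answer: 4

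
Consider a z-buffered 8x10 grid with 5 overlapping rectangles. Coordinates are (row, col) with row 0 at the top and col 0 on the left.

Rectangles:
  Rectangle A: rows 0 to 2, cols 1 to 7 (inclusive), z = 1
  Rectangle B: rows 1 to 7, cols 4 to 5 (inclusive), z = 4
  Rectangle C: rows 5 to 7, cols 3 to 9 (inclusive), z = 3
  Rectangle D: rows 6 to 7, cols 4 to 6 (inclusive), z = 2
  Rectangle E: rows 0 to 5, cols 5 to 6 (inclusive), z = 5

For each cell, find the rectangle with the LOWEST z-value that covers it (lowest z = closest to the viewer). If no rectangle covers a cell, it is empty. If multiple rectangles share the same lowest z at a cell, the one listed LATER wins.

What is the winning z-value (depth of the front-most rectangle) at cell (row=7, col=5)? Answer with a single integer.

Answer: 2

Derivation:
Check cell (7,5):
  A: rows 0-2 cols 1-7 -> outside (row miss)
  B: rows 1-7 cols 4-5 z=4 -> covers; best now B (z=4)
  C: rows 5-7 cols 3-9 z=3 -> covers; best now C (z=3)
  D: rows 6-7 cols 4-6 z=2 -> covers; best now D (z=2)
  E: rows 0-5 cols 5-6 -> outside (row miss)
Winner: D at z=2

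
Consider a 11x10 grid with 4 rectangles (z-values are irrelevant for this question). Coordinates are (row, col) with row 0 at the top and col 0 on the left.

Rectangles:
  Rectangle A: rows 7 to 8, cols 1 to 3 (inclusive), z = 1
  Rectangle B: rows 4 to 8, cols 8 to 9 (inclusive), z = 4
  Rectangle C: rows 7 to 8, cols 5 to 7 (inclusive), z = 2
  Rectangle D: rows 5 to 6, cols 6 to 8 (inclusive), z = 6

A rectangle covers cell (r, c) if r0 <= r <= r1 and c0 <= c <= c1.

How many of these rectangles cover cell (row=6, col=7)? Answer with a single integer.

Answer: 1

Derivation:
Check cell (6,7):
  A: rows 7-8 cols 1-3 -> outside (row miss)
  B: rows 4-8 cols 8-9 -> outside (col miss)
  C: rows 7-8 cols 5-7 -> outside (row miss)
  D: rows 5-6 cols 6-8 -> covers
Count covering = 1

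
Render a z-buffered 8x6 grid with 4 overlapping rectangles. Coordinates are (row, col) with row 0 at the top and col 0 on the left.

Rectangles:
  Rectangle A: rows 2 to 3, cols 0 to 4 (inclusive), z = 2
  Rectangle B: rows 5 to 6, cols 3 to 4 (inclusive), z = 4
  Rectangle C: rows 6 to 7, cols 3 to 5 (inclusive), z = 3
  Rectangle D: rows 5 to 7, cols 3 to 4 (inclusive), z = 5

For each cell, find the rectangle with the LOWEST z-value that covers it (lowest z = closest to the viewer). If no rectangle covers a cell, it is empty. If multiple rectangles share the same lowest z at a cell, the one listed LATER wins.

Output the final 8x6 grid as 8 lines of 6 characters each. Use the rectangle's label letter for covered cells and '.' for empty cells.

......
......
AAAAA.
AAAAA.
......
...BB.
...CCC
...CCC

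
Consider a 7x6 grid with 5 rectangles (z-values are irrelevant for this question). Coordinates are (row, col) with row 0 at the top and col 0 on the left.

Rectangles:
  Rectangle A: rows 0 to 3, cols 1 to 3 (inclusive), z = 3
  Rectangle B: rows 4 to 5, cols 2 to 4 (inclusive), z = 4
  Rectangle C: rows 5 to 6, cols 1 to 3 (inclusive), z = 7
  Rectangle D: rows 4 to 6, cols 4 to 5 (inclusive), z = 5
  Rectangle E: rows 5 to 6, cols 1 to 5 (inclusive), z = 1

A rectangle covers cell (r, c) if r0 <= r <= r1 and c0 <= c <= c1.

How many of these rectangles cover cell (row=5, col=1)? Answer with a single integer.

Answer: 2

Derivation:
Check cell (5,1):
  A: rows 0-3 cols 1-3 -> outside (row miss)
  B: rows 4-5 cols 2-4 -> outside (col miss)
  C: rows 5-6 cols 1-3 -> covers
  D: rows 4-6 cols 4-5 -> outside (col miss)
  E: rows 5-6 cols 1-5 -> covers
Count covering = 2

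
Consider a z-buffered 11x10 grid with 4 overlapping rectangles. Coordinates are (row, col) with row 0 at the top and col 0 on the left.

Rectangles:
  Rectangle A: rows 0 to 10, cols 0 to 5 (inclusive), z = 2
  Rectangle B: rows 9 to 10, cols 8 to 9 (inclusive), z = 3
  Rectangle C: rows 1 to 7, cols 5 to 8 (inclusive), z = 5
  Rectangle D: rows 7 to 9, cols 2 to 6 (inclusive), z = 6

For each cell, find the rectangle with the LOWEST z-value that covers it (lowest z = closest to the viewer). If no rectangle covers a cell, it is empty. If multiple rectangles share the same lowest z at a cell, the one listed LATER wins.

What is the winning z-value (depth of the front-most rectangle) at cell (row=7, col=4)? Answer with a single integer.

Answer: 2

Derivation:
Check cell (7,4):
  A: rows 0-10 cols 0-5 z=2 -> covers; best now A (z=2)
  B: rows 9-10 cols 8-9 -> outside (row miss)
  C: rows 1-7 cols 5-8 -> outside (col miss)
  D: rows 7-9 cols 2-6 z=6 -> covers; best now A (z=2)
Winner: A at z=2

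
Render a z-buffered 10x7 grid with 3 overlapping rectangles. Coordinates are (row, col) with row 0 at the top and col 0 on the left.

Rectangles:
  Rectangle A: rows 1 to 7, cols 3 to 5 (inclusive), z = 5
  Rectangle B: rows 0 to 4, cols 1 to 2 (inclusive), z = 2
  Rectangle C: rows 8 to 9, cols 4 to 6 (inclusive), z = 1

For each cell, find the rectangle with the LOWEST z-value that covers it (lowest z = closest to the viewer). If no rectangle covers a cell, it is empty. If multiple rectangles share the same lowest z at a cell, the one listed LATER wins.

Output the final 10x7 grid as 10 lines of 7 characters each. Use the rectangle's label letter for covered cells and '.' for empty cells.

.BB....
.BBAAA.
.BBAAA.
.BBAAA.
.BBAAA.
...AAA.
...AAA.
...AAA.
....CCC
....CCC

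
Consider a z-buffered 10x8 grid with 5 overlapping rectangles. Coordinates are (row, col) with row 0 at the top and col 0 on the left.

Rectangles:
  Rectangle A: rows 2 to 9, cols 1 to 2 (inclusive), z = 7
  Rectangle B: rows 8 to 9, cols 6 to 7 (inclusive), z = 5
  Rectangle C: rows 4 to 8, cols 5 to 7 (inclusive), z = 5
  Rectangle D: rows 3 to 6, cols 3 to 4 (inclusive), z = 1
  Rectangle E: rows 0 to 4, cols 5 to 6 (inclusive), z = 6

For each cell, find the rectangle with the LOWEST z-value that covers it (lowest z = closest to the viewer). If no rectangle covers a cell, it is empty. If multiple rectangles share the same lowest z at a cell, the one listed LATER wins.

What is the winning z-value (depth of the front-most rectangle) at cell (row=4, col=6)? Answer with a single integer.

Answer: 5

Derivation:
Check cell (4,6):
  A: rows 2-9 cols 1-2 -> outside (col miss)
  B: rows 8-9 cols 6-7 -> outside (row miss)
  C: rows 4-8 cols 5-7 z=5 -> covers; best now C (z=5)
  D: rows 3-6 cols 3-4 -> outside (col miss)
  E: rows 0-4 cols 5-6 z=6 -> covers; best now C (z=5)
Winner: C at z=5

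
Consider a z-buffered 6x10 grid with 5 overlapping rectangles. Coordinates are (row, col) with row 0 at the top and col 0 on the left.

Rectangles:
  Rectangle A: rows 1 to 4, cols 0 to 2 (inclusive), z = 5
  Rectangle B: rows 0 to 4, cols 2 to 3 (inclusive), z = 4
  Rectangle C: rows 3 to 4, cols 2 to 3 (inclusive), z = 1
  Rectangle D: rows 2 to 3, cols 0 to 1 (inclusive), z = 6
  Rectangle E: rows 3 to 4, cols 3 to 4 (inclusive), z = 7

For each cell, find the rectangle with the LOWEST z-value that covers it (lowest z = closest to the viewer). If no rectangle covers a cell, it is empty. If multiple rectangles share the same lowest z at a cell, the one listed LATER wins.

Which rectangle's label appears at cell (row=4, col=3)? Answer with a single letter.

Answer: C

Derivation:
Check cell (4,3):
  A: rows 1-4 cols 0-2 -> outside (col miss)
  B: rows 0-4 cols 2-3 z=4 -> covers; best now B (z=4)
  C: rows 3-4 cols 2-3 z=1 -> covers; best now C (z=1)
  D: rows 2-3 cols 0-1 -> outside (row miss)
  E: rows 3-4 cols 3-4 z=7 -> covers; best now C (z=1)
Winner: C at z=1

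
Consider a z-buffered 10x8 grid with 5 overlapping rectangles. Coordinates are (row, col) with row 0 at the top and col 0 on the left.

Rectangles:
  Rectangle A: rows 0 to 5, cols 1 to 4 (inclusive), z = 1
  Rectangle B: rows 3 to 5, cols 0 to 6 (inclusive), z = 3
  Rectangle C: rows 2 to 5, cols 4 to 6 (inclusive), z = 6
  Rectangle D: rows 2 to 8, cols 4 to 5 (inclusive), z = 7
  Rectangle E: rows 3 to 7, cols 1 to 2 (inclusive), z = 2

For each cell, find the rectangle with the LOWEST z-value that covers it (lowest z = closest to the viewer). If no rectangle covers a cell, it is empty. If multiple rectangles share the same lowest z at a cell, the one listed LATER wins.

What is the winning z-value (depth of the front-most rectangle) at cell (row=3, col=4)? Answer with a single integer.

Answer: 1

Derivation:
Check cell (3,4):
  A: rows 0-5 cols 1-4 z=1 -> covers; best now A (z=1)
  B: rows 3-5 cols 0-6 z=3 -> covers; best now A (z=1)
  C: rows 2-5 cols 4-6 z=6 -> covers; best now A (z=1)
  D: rows 2-8 cols 4-5 z=7 -> covers; best now A (z=1)
  E: rows 3-7 cols 1-2 -> outside (col miss)
Winner: A at z=1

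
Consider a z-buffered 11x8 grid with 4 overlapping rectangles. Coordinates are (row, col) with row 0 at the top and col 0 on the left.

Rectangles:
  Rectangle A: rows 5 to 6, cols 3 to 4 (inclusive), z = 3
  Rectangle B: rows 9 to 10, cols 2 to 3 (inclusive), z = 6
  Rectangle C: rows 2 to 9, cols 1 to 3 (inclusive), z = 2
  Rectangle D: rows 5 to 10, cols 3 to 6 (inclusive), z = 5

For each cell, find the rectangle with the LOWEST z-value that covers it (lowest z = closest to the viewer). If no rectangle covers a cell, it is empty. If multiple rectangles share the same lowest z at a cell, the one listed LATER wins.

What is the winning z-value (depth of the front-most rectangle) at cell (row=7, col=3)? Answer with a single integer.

Answer: 2

Derivation:
Check cell (7,3):
  A: rows 5-6 cols 3-4 -> outside (row miss)
  B: rows 9-10 cols 2-3 -> outside (row miss)
  C: rows 2-9 cols 1-3 z=2 -> covers; best now C (z=2)
  D: rows 5-10 cols 3-6 z=5 -> covers; best now C (z=2)
Winner: C at z=2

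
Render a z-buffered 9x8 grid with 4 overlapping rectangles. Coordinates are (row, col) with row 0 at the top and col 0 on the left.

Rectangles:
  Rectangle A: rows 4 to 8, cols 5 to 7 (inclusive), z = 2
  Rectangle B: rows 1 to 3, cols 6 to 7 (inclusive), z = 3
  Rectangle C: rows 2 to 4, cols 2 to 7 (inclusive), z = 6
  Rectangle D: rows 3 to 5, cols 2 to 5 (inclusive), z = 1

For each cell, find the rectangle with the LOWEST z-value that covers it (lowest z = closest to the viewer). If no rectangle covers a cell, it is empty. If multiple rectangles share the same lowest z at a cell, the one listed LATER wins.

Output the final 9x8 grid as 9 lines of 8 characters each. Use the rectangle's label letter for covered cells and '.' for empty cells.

........
......BB
..CCCCBB
..DDDDBB
..DDDDAA
..DDDDAA
.....AAA
.....AAA
.....AAA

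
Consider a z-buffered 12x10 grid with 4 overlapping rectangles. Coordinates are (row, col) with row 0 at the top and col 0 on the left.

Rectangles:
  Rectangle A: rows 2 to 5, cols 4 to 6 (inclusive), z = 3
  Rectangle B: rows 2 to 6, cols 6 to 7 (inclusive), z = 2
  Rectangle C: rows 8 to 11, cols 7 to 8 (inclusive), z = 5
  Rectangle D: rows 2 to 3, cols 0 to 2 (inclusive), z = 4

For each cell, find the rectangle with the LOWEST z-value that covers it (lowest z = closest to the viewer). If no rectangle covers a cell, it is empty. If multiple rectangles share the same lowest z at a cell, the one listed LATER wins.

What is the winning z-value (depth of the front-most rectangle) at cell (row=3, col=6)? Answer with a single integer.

Check cell (3,6):
  A: rows 2-5 cols 4-6 z=3 -> covers; best now A (z=3)
  B: rows 2-6 cols 6-7 z=2 -> covers; best now B (z=2)
  C: rows 8-11 cols 7-8 -> outside (row miss)
  D: rows 2-3 cols 0-2 -> outside (col miss)
Winner: B at z=2

Answer: 2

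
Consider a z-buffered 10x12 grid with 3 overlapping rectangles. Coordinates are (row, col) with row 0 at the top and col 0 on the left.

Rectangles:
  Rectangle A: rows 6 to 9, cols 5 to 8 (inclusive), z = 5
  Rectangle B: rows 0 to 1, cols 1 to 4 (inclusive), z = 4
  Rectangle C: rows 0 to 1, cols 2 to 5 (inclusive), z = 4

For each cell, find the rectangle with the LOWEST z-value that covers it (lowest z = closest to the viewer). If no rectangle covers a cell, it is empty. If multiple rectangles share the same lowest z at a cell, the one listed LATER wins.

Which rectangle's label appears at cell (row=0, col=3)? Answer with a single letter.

Check cell (0,3):
  A: rows 6-9 cols 5-8 -> outside (row miss)
  B: rows 0-1 cols 1-4 z=4 -> covers; best now B (z=4)
  C: rows 0-1 cols 2-5 z=4 -> covers; best now C (z=4)
Winner: C at z=4

Answer: C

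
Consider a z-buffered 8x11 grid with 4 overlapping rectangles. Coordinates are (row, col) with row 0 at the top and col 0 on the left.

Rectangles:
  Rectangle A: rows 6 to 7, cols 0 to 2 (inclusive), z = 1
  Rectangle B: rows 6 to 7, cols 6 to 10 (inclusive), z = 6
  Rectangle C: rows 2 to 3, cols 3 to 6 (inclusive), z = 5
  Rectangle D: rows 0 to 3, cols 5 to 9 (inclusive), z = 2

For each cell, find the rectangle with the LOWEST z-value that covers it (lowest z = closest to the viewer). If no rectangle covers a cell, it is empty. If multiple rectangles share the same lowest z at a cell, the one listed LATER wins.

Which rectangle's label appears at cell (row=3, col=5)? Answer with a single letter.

Check cell (3,5):
  A: rows 6-7 cols 0-2 -> outside (row miss)
  B: rows 6-7 cols 6-10 -> outside (row miss)
  C: rows 2-3 cols 3-6 z=5 -> covers; best now C (z=5)
  D: rows 0-3 cols 5-9 z=2 -> covers; best now D (z=2)
Winner: D at z=2

Answer: D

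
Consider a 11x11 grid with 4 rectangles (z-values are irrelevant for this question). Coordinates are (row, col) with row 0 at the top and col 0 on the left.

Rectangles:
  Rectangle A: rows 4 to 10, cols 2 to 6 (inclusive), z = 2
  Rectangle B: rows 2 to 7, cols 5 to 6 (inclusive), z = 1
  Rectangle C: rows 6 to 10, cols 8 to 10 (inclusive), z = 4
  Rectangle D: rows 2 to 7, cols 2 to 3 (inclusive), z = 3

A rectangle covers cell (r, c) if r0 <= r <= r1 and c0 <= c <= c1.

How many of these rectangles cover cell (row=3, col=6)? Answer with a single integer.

Check cell (3,6):
  A: rows 4-10 cols 2-6 -> outside (row miss)
  B: rows 2-7 cols 5-6 -> covers
  C: rows 6-10 cols 8-10 -> outside (row miss)
  D: rows 2-7 cols 2-3 -> outside (col miss)
Count covering = 1

Answer: 1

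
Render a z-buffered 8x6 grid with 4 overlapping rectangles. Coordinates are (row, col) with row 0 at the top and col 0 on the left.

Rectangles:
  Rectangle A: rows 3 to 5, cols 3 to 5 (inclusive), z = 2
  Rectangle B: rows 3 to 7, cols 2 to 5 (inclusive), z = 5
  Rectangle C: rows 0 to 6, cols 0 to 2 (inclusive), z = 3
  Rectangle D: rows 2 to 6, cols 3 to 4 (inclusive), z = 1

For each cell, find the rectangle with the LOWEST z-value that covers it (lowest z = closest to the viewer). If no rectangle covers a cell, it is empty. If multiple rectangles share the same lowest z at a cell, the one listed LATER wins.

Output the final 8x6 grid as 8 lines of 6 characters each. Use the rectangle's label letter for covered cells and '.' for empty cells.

CCC...
CCC...
CCCDD.
CCCDDA
CCCDDA
CCCDDA
CCCDDB
..BBBB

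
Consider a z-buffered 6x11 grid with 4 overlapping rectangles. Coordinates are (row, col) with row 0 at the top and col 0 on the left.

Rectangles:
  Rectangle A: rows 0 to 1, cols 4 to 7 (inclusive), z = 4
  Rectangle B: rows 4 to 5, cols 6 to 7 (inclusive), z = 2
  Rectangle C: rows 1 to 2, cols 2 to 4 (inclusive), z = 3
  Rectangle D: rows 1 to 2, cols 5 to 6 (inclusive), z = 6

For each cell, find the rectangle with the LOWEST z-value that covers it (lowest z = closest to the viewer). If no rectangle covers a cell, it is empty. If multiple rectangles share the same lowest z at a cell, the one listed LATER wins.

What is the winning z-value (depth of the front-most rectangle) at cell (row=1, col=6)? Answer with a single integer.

Check cell (1,6):
  A: rows 0-1 cols 4-7 z=4 -> covers; best now A (z=4)
  B: rows 4-5 cols 6-7 -> outside (row miss)
  C: rows 1-2 cols 2-4 -> outside (col miss)
  D: rows 1-2 cols 5-6 z=6 -> covers; best now A (z=4)
Winner: A at z=4

Answer: 4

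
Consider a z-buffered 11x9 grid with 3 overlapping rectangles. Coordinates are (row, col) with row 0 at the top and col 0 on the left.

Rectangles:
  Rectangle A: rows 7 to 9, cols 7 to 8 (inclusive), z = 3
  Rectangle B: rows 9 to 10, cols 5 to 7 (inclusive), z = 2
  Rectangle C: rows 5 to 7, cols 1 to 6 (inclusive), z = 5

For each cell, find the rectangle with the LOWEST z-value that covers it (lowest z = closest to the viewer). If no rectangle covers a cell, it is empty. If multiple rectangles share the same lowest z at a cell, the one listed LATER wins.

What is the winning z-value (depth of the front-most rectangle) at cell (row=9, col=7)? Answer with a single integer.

Answer: 2

Derivation:
Check cell (9,7):
  A: rows 7-9 cols 7-8 z=3 -> covers; best now A (z=3)
  B: rows 9-10 cols 5-7 z=2 -> covers; best now B (z=2)
  C: rows 5-7 cols 1-6 -> outside (row miss)
Winner: B at z=2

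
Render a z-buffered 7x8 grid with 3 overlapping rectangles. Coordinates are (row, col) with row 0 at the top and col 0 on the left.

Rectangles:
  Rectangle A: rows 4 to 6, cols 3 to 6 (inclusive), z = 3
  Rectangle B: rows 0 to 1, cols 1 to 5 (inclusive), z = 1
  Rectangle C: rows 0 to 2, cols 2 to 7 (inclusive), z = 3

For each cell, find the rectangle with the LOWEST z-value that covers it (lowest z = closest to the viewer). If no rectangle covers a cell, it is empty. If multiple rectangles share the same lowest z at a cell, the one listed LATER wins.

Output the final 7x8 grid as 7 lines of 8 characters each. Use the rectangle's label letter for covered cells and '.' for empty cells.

.BBBBBCC
.BBBBBCC
..CCCCCC
........
...AAAA.
...AAAA.
...AAAA.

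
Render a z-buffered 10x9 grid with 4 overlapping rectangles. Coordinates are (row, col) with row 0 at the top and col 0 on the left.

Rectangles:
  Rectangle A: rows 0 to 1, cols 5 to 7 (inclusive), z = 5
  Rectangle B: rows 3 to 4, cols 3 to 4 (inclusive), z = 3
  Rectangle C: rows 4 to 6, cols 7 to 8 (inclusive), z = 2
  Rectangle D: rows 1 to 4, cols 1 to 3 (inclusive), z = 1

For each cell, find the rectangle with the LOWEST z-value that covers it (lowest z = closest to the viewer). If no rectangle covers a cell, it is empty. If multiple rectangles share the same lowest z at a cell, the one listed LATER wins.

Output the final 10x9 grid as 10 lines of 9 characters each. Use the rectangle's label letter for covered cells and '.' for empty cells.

.....AAA.
.DDD.AAA.
.DDD.....
.DDDB....
.DDDB..CC
.......CC
.......CC
.........
.........
.........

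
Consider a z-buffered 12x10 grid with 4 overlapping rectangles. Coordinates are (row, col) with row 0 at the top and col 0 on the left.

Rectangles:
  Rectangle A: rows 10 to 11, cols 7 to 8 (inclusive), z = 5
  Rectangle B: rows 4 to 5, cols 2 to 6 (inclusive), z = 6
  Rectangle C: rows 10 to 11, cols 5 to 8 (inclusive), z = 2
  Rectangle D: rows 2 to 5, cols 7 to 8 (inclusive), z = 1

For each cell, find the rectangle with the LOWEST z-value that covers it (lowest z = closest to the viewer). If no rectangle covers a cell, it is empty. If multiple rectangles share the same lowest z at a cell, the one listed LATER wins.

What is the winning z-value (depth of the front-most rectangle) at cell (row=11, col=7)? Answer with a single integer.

Check cell (11,7):
  A: rows 10-11 cols 7-8 z=5 -> covers; best now A (z=5)
  B: rows 4-5 cols 2-6 -> outside (row miss)
  C: rows 10-11 cols 5-8 z=2 -> covers; best now C (z=2)
  D: rows 2-5 cols 7-8 -> outside (row miss)
Winner: C at z=2

Answer: 2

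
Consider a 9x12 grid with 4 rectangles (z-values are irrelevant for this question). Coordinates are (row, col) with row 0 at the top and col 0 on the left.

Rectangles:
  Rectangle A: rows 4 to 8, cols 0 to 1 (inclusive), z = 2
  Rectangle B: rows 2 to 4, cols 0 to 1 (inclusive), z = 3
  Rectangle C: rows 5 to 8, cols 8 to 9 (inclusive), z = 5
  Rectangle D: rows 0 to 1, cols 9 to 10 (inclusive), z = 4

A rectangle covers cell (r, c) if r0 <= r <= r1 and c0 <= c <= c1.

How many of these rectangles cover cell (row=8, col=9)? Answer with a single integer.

Check cell (8,9):
  A: rows 4-8 cols 0-1 -> outside (col miss)
  B: rows 2-4 cols 0-1 -> outside (row miss)
  C: rows 5-8 cols 8-9 -> covers
  D: rows 0-1 cols 9-10 -> outside (row miss)
Count covering = 1

Answer: 1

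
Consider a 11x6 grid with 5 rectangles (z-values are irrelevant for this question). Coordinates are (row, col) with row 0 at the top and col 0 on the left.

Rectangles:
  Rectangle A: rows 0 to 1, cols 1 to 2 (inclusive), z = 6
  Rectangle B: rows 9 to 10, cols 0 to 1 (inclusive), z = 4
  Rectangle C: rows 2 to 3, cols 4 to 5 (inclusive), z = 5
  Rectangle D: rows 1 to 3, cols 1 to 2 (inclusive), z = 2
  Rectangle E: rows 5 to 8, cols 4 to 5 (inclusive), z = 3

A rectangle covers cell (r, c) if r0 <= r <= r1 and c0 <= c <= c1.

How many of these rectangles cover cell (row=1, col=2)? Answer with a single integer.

Check cell (1,2):
  A: rows 0-1 cols 1-2 -> covers
  B: rows 9-10 cols 0-1 -> outside (row miss)
  C: rows 2-3 cols 4-5 -> outside (row miss)
  D: rows 1-3 cols 1-2 -> covers
  E: rows 5-8 cols 4-5 -> outside (row miss)
Count covering = 2

Answer: 2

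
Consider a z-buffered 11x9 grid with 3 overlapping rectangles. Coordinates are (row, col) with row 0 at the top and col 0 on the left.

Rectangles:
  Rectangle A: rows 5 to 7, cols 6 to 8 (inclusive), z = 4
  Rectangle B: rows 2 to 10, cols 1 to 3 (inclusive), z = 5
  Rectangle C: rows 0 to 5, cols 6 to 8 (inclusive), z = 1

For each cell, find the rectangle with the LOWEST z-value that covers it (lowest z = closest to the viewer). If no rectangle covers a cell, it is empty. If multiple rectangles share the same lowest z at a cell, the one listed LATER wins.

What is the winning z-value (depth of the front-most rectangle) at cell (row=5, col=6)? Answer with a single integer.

Check cell (5,6):
  A: rows 5-7 cols 6-8 z=4 -> covers; best now A (z=4)
  B: rows 2-10 cols 1-3 -> outside (col miss)
  C: rows 0-5 cols 6-8 z=1 -> covers; best now C (z=1)
Winner: C at z=1

Answer: 1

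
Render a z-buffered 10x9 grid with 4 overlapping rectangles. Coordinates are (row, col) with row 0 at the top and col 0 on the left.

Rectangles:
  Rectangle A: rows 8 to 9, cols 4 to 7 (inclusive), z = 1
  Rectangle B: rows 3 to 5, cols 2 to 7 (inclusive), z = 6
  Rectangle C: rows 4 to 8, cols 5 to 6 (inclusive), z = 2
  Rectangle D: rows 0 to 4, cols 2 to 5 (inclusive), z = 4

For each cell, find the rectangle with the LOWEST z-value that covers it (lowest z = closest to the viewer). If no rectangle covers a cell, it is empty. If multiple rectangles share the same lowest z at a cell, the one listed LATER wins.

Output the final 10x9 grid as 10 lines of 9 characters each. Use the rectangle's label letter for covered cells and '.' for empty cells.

..DDDD...
..DDDD...
..DDDD...
..DDDDBB.
..DDDCCB.
..BBBCCB.
.....CC..
.....CC..
....AAAA.
....AAAA.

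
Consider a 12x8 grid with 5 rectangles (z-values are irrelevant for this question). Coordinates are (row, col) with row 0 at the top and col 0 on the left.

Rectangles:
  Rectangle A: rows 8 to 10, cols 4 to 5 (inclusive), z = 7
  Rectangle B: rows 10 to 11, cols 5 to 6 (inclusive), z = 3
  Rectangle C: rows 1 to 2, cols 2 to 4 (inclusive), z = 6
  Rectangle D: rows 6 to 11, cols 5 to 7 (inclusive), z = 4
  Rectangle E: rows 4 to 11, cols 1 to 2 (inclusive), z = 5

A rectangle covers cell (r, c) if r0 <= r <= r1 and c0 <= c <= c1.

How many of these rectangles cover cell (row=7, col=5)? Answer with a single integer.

Check cell (7,5):
  A: rows 8-10 cols 4-5 -> outside (row miss)
  B: rows 10-11 cols 5-6 -> outside (row miss)
  C: rows 1-2 cols 2-4 -> outside (row miss)
  D: rows 6-11 cols 5-7 -> covers
  E: rows 4-11 cols 1-2 -> outside (col miss)
Count covering = 1

Answer: 1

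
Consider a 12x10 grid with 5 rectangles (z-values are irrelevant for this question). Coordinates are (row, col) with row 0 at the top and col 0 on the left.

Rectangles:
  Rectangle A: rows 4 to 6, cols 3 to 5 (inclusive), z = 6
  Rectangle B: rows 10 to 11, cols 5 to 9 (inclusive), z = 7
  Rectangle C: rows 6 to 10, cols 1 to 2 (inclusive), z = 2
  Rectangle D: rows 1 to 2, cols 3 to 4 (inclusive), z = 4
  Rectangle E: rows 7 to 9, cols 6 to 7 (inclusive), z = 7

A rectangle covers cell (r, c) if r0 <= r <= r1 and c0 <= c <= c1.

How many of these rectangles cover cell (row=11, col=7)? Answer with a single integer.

Check cell (11,7):
  A: rows 4-6 cols 3-5 -> outside (row miss)
  B: rows 10-11 cols 5-9 -> covers
  C: rows 6-10 cols 1-2 -> outside (row miss)
  D: rows 1-2 cols 3-4 -> outside (row miss)
  E: rows 7-9 cols 6-7 -> outside (row miss)
Count covering = 1

Answer: 1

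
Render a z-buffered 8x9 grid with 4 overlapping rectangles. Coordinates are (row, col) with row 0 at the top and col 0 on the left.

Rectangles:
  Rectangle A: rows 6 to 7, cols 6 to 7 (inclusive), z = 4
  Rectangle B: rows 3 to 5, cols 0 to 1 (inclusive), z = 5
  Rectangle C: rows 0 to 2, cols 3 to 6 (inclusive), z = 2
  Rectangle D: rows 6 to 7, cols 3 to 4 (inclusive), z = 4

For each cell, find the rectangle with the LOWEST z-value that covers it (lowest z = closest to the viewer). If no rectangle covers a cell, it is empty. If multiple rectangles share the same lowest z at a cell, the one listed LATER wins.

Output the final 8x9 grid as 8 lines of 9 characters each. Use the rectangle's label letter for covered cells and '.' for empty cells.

...CCCC..
...CCCC..
...CCCC..
BB.......
BB.......
BB.......
...DD.AA.
...DD.AA.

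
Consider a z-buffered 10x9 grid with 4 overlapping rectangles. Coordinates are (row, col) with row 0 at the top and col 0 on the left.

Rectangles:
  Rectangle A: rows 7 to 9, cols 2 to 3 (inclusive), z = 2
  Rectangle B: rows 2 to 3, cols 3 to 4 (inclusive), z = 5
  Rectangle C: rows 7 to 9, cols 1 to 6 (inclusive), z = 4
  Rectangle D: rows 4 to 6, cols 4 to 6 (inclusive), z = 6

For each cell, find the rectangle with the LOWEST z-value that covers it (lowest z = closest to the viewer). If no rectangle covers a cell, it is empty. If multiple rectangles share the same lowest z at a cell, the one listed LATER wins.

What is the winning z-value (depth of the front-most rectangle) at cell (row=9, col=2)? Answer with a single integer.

Check cell (9,2):
  A: rows 7-9 cols 2-3 z=2 -> covers; best now A (z=2)
  B: rows 2-3 cols 3-4 -> outside (row miss)
  C: rows 7-9 cols 1-6 z=4 -> covers; best now A (z=2)
  D: rows 4-6 cols 4-6 -> outside (row miss)
Winner: A at z=2

Answer: 2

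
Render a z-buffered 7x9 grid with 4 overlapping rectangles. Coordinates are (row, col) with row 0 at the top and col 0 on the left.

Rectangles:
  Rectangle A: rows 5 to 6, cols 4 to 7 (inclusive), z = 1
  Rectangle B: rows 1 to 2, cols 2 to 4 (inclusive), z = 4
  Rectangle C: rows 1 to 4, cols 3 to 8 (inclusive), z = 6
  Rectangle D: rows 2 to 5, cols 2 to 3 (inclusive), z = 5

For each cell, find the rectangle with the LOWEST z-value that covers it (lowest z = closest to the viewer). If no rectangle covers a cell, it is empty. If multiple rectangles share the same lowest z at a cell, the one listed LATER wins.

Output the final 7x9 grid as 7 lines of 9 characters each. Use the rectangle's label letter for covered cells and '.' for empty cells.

.........
..BBBCCCC
..BBBCCCC
..DDCCCCC
..DDCCCCC
..DDAAAA.
....AAAA.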